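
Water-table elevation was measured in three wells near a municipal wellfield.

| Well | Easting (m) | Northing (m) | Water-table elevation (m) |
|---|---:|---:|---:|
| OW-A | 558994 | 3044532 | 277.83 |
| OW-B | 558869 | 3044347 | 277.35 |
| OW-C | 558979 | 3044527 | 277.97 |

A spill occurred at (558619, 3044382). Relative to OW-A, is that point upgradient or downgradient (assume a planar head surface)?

Differences from OW-A: to OW-B (Δx, Δy, Δh) = (-125, -185, -0.48); to OW-C = (-15, -5, +0.14).
Determinant of the coordinate differences = (-125)·(-5) − (-15)·(-185) = -2150.
∂h/∂x = [(-0.48)·(-5) − (+0.14)·(-185)] / -2150 = -0.01316
∂h/∂y = [(-125)·(+0.14) − (-15)·(-0.48)] / -2150 = +0.01149
Head at (558619, 3044382) = 277.83 + (-0.01316)·(-375) + (+0.01149)·(-150) = 281.04 m.
That is higher than the 277.83 m at OW-A, so the point is upgradient.

upgradient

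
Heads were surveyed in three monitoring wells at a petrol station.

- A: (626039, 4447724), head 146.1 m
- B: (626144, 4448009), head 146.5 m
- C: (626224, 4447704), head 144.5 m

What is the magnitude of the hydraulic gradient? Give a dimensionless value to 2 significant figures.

0.0093

Differences from A: to B (Δx, Δy, Δh) = (105, 285, +0.4); to C = (185, -20, -1.6).
Solve a·Δx + b·Δy = Δh: det = 105·(-20) − 185·285 = -54825.
∂h/∂x = [(+0.4)·(-20) − (-1.6)·285] / -54825 = -0.008171
∂h/∂y = [105·(-1.6) − 185·(+0.4)] / -54825 = +0.004414
|∇h| = √(-0.008171² + 0.004414²) = 0.009287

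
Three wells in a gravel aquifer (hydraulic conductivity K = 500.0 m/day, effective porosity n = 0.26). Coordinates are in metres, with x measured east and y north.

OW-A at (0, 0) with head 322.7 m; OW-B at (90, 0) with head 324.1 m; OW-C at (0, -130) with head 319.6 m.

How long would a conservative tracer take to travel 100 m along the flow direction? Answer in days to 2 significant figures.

1.8 days

∂h/∂x = (324.1 − 322.7) / (90 − 0) = +0.01556
∂h/∂y = (319.6 − 322.7) / (-130 − 0) = +0.02385
|∇h| = √(0.01556² + 0.02385²) = 0.02848
Seepage velocity v = K·i/n = 500.0 × 0.02848 / 0.26 = 54.77 m/day.
t = 100 / 54.77 = 1.826 days.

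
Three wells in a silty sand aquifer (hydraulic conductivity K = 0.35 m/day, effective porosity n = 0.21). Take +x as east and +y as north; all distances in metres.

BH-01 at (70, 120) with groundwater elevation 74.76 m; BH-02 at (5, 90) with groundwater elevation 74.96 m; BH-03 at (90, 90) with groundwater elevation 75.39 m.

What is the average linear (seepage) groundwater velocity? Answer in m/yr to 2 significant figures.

Taking BH-01 as reference: BH-02−BH-01 = (-65, -30, +0.20); BH-03−BH-01 = (20, -30, +0.63).
Determinant of the coordinate differences = (-65)·(-30) − 20·(-30) = 2550.
∂h/∂x = [(+0.20)·(-30) − (+0.63)·(-30)] / 2550 = +0.005059
∂h/∂y = [(-65)·(+0.63) − 20·(+0.20)] / 2550 = -0.01763
|∇h| = √(0.005059² + -0.01763²) = 0.01834
Seepage velocity v = K·i/n = 0.35 × 0.01834 / 0.21 = 0.03057 m/day = 11.17 m/yr.

11 m/yr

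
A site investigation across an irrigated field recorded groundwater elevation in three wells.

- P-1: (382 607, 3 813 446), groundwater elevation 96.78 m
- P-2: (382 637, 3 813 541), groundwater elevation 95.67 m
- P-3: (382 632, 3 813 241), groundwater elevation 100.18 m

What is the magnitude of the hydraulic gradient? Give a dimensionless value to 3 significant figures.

0.0189

Taking P-1 as reference: P-2−P-1 = (30, 95, -1.11); P-3−P-1 = (25, -205, +3.40).
Solve a·Δx + b·Δy = Δh: det = 30·(-205) − 25·95 = -8525.
∂h/∂x = [(-1.11)·(-205) − (+3.40)·95] / -8525 = +0.01120
∂h/∂y = [30·(+3.40) − 25·(-1.11)] / -8525 = -0.01522
|∇h| = √(0.01120² + -0.01522²) = 0.0189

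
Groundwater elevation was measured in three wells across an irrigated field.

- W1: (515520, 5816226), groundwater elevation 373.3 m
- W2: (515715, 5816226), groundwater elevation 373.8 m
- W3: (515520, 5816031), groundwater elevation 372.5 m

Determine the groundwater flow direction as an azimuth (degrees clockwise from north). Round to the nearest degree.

212°

∂h/∂x = (373.8 − 373.3) / (515715 − 515520) = +0.002564
∂h/∂y = (372.5 − 373.3) / (5816031 − 5816226) = +0.004103
Flow direction (−∇h) has components (-0.002564 E, -0.004103 N).
Azimuth = atan2(E, N) = atan2(-0.002564, -0.004103) = 212.0° ≈ 212°.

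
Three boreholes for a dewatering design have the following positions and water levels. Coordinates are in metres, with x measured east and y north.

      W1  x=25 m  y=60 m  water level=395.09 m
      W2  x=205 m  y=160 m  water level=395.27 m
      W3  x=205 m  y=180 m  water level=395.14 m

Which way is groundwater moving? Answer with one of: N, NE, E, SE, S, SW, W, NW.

NW

Taking W1 as reference: W2−W1 = (180, 100, +0.18); W3−W1 = (180, 120, +0.05).
Determinant of the coordinate differences = 180·120 − 180·100 = 3600.
∂h/∂x = [(+0.18)·120 − (+0.05)·100] / 3600 = +0.004611
∂h/∂y = [180·(+0.05) − 180·(+0.18)] / 3600 = -0.006500
Flow = −∇h = (-0.004611 east, +0.006500 north), which points northwest.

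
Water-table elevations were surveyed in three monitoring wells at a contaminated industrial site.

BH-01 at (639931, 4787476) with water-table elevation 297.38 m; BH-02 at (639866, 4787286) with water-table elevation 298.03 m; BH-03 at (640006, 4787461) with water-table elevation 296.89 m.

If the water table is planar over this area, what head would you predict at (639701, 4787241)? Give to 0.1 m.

Three-point gradient (reference BH-01): Δ to BH-02 = (-65, -190, +0.65), Δ to BH-03 = (75, -15, -0.49).
∂h/∂x = -0.006755, ∂h/∂y = -0.001110 (det = 15225).
h(639701, 4787241) = 297.38 + (-0.006755)·(-230) + (-0.001110)·(-235) = 297.38 +1.554 +0.261 = 299.195 m.

299.2 m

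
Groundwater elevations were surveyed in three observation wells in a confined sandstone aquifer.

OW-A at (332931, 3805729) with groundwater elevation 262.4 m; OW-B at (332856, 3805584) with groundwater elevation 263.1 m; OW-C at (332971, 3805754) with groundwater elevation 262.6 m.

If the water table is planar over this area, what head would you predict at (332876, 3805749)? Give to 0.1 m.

261.5 m

With h = a·x + b·y + c and OW-A as origin, the differences give:
  (-75)·a + (-145)·b = +0.7
  40·a + 25·b = +0.2
Eliminate b (×25 and ×(-145), subtract): 3925·a = 46.50 → a = ∂h/∂x = +0.01185
Back-substitute: b = ∂h/∂y = -0.01096.
h(332876, 3805749) = 262.4 + (+0.01185)·(-55) + (-0.01096)·(20) = 262.4 -0.652 -0.219 = 261.529 m.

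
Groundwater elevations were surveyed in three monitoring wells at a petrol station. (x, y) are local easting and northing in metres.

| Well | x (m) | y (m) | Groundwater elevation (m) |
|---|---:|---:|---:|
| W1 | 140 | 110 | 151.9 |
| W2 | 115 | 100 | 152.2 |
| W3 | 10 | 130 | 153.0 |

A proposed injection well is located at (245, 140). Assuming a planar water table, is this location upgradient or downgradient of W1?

Differences from W1: to W2 (Δx, Δy, Δh) = (-25, -10, +0.3); to W3 = (-130, 20, +1.1).
Determinant of the coordinate differences = (-25)·20 − (-130)·(-10) = -1800.
∂h/∂x = [(+0.3)·20 − (+1.1)·(-10)] / -1800 = -0.009444
∂h/∂y = [(-25)·(+1.1) − (-130)·(+0.3)] / -1800 = -0.006389
Head at (245, 140) = 151.9 + (-0.009444)·(105) + (-0.006389)·(30) = 150.72 m.
That is lower than the 151.9 m at W1, so the point is downgradient.

downgradient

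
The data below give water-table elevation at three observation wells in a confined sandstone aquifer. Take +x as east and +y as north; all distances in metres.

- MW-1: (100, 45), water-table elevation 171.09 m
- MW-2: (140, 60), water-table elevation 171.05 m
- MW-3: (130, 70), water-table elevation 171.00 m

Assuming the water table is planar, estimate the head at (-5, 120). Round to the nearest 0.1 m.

170.7 m

Taking MW-1 as reference: MW-2−MW-1 = (40, 15, -0.04); MW-3−MW-1 = (30, 25, -0.09).
Determinant of the coordinate differences = 40·25 − 30·15 = 550.
∂h/∂x = [(-0.04)·25 − (-0.09)·15] / 550 = +0.0006364
∂h/∂y = [40·(-0.09) − 30·(-0.04)] / 550 = -0.004364
h(-5, 120) = 171.09 + (+0.0006364)·(-105) + (-0.004364)·(75) = 171.09 -0.067 -0.327 = 170.696 m.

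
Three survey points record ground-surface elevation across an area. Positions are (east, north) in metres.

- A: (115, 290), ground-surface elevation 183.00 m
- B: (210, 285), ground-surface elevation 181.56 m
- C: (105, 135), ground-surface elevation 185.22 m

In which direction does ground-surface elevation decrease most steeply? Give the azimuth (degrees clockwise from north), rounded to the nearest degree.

Taking A as reference: B−A = (95, -5, -1.44); C−A = (-10, -155, +2.22).
Determinant of the coordinate differences = 95·(-155) − (-10)·(-5) = -14775.
∂z/∂x = [(-1.44)·(-155) − (+2.22)·(-5)] / -14775 = -0.01586
∂z/∂y = [95·(+2.22) − (-10)·(-1.44)] / -14775 = -0.01330
Steepest decrease is along −∇f: components (+0.01586 E, +0.01330 N).
Azimuth = atan2(+0.01586, +0.01330) = 50.0° ≈ 050°.

050°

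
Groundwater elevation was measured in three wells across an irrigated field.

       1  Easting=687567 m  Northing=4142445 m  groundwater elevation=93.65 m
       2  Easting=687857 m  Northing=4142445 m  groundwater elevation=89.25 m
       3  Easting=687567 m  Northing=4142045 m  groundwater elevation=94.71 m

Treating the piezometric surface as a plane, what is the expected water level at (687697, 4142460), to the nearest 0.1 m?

91.6 m

∂h/∂x = (89.25 − 93.65) / (687857 − 687567) = -0.01517
∂h/∂y = (94.71 − 93.65) / (4142045 − 4142445) = -0.002650
h(687697, 4142460) = 93.65 + (-0.01517)·(130) + (-0.002650)·(15) = 93.65 -1.972 -0.040 = 91.638 m.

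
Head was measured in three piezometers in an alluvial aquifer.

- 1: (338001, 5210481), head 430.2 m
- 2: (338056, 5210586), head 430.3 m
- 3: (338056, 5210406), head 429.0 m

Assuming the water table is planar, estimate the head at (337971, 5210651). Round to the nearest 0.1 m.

431.8 m

With h = a·x + b·y + c and 1 as origin, the differences give:
  55·a + 105·b = +0.1
  55·a + (-75)·b = -1.2
Eliminate b (×(-75) and ×105, subtract): -9900·a = 118.50 → a = ∂h/∂x = -0.01197
Back-substitute: b = ∂h/∂y = +0.007222.
h(337971, 5210651) = 430.2 + (-0.01197)·(-30) + (+0.007222)·(170) = 430.2 +0.359 +1.228 = 431.787 m.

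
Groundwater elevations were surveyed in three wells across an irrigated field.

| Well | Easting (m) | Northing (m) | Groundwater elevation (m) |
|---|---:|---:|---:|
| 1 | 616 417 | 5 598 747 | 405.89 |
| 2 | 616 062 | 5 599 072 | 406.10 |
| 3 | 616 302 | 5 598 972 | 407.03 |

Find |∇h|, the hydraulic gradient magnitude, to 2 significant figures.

0.012

Differences from 1: to 2 (Δx, Δy, Δh) = (-355, 325, +0.21); to 3 = (-115, 225, +1.14).
Solve a·Δx + b·Δy = Δh: det = (-355)·225 − (-115)·325 = -42500.
∂h/∂x = [(+0.21)·225 − (+1.14)·325] / -42500 = +0.007606
∂h/∂y = [(-355)·(+1.14) − (-115)·(+0.21)] / -42500 = +0.008954
|∇h| = √(0.007606² + 0.008954²) = 0.01175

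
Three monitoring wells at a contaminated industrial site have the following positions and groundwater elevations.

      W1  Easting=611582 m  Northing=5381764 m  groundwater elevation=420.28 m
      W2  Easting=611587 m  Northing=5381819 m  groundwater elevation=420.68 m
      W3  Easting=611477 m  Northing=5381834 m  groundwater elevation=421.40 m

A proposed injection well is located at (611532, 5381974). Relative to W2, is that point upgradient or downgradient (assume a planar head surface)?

With h = a·x + b·y + c and W1 as origin, the differences give:
  5·a + 55·b = +0.40
  (-105)·a + 70·b = +1.12
Eliminate b (×70 and ×55, subtract): 6125·a = -33.600 → a = ∂h/∂x = -0.005486
Back-substitute: b = ∂h/∂y = +0.007771.
Head at (611532, 5381974) = 420.28 + (-0.005486)·(-50) + (+0.007771)·(210) = 422.19 m.
That is higher than the 420.68 m at W2, so the point is upgradient.

upgradient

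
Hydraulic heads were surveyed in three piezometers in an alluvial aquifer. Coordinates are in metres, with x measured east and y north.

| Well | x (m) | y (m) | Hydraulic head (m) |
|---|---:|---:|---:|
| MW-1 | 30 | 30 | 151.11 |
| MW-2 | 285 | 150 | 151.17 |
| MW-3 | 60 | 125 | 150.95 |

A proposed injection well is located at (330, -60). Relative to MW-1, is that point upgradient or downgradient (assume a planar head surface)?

Taking MW-1 as reference: MW-2−MW-1 = (255, 120, +0.06); MW-3−MW-1 = (30, 95, -0.16).
Solve a·Δx + b·Δy = Δh: det = 255·95 − 30·120 = 20625.
∂h/∂x = [(+0.06)·95 − (-0.16)·120] / 20625 = +0.001207
∂h/∂y = [255·(-0.16) − 30·(+0.06)] / 20625 = -0.002065
Head at (330, -60) = 151.11 + (+0.001207)·(300) + (-0.002065)·(-90) = 151.66 m.
That is higher than the 151.11 m at MW-1, so the point is upgradient.

upgradient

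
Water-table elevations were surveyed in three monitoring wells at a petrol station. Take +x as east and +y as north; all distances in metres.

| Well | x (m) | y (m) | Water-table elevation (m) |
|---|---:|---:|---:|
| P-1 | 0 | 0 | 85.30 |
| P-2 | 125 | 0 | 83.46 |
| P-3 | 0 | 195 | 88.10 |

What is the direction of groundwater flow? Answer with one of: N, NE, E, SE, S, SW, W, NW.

∂h/∂x = (83.46 − 85.30) / (125 − 0) = -0.01472
∂h/∂y = (88.10 − 85.30) / (195 − 0) = +0.01436
Flow = −∇h = (+0.01472 east, -0.01436 north), which points southeast.

SE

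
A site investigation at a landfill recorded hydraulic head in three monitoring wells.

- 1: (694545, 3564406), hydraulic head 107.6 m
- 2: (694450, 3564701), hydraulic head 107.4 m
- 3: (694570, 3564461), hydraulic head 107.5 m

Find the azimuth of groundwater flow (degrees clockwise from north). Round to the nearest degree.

Differences from 1: to 2 (Δx, Δy, Δh) = (-95, 295, -0.2); to 3 = (25, 55, -0.1).
Determinant of the coordinate differences = (-95)·55 − 25·295 = -12600.
∂h/∂x = [(-0.2)·55 − (-0.1)·295] / -12600 = -0.001468
∂h/∂y = [(-95)·(-0.1) − 25·(-0.2)] / -12600 = -0.001151
Flow direction (−∇h) has components (+0.001468 E, +0.001151 N).
Azimuth = atan2(E, N) = atan2(+0.001468, +0.001151) = 51.9° ≈ 052°.

052°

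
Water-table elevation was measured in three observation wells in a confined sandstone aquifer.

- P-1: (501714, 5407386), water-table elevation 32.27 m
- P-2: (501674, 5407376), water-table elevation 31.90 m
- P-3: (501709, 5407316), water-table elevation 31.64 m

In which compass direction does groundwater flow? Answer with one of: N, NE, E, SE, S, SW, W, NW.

Taking P-1 as reference: P-2−P-1 = (-40, -10, -0.37); P-3−P-1 = (-5, -70, -0.63).
Determinant of the coordinate differences = (-40)·(-70) − (-5)·(-10) = 2750.
∂h/∂x = [(-0.37)·(-70) − (-0.63)·(-10)] / 2750 = +0.007127
∂h/∂y = [(-40)·(-0.63) − (-5)·(-0.37)] / 2750 = +0.008491
Flow = −∇h = (-0.007127 east, -0.008491 north), which points southwest.

SW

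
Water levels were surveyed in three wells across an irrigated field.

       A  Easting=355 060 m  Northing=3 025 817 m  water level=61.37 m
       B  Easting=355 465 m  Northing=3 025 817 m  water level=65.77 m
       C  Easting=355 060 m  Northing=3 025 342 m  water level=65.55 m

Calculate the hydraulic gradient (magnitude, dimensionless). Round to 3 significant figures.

∂h/∂x = (65.77 − 61.37) / (355465 − 355060) = +0.01086
∂h/∂y = (65.55 − 61.37) / (3025342 − 3025817) = -0.008800
|∇h| = √(0.01086² + -0.008800²) = 0.01398

0.0140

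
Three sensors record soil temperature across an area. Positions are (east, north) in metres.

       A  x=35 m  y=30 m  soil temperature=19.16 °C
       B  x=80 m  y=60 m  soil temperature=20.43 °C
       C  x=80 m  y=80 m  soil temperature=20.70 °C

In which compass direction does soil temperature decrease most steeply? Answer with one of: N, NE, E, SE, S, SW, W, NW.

Differences from A: to B (Δx, Δy, Δh) = (45, 30, +1.27); to C = (45, 50, +1.54).
Solve a·Δx + b·Δy = ΔT: det = 45·50 − 45·30 = 900.
∂T/∂x = [(+1.27)·50 − (+1.54)·30] / 900 = +0.01922
∂T/∂y = [45·(+1.54) − 45·(+1.27)] / 900 = +0.01350
Steepest decrease is along −∇f = (-0.01922 E, -0.01350 N) → southwest.

SW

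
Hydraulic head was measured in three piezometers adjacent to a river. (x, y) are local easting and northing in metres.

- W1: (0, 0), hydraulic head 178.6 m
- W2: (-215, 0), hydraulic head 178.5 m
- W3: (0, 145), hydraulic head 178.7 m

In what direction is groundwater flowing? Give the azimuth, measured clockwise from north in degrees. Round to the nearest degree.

∂h/∂x = (178.5 − 178.6) / (-215 − 0) = +0.0004651
∂h/∂y = (178.7 − 178.6) / (145 − 0) = +0.0006897
Flow direction (−∇h) has components (-0.0004651 E, -0.0006897 N).
Azimuth = atan2(E, N) = atan2(-0.0004651, -0.0006897) = 214.0° ≈ 214°.

214°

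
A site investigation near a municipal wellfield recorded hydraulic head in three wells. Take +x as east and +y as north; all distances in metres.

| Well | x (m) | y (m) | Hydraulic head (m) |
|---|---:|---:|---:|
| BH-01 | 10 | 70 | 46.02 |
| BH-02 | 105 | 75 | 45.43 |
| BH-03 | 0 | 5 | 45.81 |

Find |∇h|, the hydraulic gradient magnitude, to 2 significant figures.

With h = a·x + b·y + c and BH-01 as origin, the differences give:
  95·a + 5·b = -0.59
  (-10)·a + (-65)·b = -0.21
Eliminate b (×(-65) and ×5, subtract): -6125·a = 39.400 → a = ∂h/∂x = -0.006433
Back-substitute: b = ∂h/∂y = +0.004220.
|∇h| = √(-0.006433² + 0.004220²) = 0.007694

0.0077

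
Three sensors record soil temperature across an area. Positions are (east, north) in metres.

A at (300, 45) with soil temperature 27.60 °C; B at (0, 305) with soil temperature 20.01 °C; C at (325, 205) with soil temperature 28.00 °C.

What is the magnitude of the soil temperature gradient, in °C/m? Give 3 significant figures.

Differences from A: to B (Δx, Δy, Δh) = (-300, 260, -7.59); to C = (25, 160, +0.40).
Solve a·Δx + b·Δy = ΔT: det = (-300)·160 − 25·260 = -54500.
∂T/∂x = [(-7.59)·160 − (+0.40)·260] / -54500 = +0.02419
∂T/∂y = [(-300)·(+0.40) − 25·(-7.59)] / -54500 = -0.001280
|∇f| = √(0.02419² + -0.001280²) = 0.02422 °C/m

0.0242 °C/m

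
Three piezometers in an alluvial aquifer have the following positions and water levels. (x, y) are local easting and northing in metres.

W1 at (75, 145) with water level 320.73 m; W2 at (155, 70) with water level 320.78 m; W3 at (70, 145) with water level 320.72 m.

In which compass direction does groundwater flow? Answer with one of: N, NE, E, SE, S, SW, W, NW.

SW

With h = a·x + b·y + c and W1 as origin, the differences give:
  80·a + (-75)·b = +0.05
  (-5)·a + 0·b = -0.01
Eliminate b (×0 and ×(-75), subtract): -375·a = -0.750 → a = ∂h/∂x = +0.002000
Back-substitute: b = ∂h/∂y = +0.001467.
Flow = −∇h = (-0.002000 east, -0.001467 north), which points southwest.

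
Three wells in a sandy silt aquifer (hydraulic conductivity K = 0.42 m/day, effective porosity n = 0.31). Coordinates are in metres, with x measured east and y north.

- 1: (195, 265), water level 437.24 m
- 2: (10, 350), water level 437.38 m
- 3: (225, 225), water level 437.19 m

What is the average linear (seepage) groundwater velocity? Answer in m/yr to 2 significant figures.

Taking 1 as reference: 2−1 = (-185, 85, +0.14); 3−1 = (30, -40, -0.05).
Determinant of the coordinate differences = (-185)·(-40) − 30·85 = 4850.
∂h/∂x = [(+0.14)·(-40) − (-0.05)·85] / 4850 = -0.0002784
∂h/∂y = [(-185)·(-0.05) − 30·(+0.14)] / 4850 = +0.001041
|∇h| = √(-0.0002784² + 0.001041²) = 0.001078
Seepage velocity v = K·i/n = 0.42 × 0.001078 / 0.31 = 0.001461 m/day = 0.5336 m/yr.

0.53 m/yr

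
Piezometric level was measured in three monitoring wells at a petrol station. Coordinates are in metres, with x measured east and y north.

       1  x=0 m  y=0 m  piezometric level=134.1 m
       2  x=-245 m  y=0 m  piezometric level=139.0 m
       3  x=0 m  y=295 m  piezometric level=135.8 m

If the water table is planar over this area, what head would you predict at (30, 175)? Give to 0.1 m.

∂h/∂x = (139.0 − 134.1) / (-245 − 0) = -0.02000
∂h/∂y = (135.8 − 134.1) / (295 − 0) = +0.005763
h(30, 175) = 134.1 + (-0.02000)·(30) + (+0.005763)·(175) = 134.1 -0.600 +1.008 = 134.508 m.

134.5 m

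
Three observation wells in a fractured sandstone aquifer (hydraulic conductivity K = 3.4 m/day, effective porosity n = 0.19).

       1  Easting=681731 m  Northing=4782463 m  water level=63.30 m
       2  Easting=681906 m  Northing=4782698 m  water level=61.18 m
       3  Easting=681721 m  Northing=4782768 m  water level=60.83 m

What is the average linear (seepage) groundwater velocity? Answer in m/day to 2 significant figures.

With h = a·x + b·y + c and 1 as origin, the differences give:
  175·a + 235·b = -2.12
  (-10)·a + 305·b = -2.47
Eliminate b (×305 and ×235, subtract): 55725·a = -66.150 → a = ∂h/∂x = -0.001187
Back-substitute: b = ∂h/∂y = -0.008137.
|∇h| = √(-0.001187² + -0.008137²) = 0.008223
Seepage velocity v = K·i/n = 3.4 × 0.008223 / 0.19 = 0.1471 m/day.

0.15 m/day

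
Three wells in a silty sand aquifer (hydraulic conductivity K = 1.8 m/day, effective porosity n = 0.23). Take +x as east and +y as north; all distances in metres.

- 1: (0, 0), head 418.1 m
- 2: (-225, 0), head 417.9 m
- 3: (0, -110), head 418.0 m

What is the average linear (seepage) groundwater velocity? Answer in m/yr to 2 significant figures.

3.6 m/yr

∂h/∂x = (417.9 − 418.1) / (-225 − 0) = +0.0008889
∂h/∂y = (418.0 − 418.1) / (-110 − 0) = +0.0009091
|∇h| = √(0.0008889² + 0.0009091²) = 0.001271
Seepage velocity v = K·i/n = 1.8 × 0.001271 / 0.23 = 0.009947 m/day = 3.633 m/yr.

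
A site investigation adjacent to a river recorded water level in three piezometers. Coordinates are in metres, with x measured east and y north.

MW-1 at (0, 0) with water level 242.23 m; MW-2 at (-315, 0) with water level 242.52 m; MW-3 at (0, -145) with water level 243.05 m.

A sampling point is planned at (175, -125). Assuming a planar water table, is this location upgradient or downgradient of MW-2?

upgradient

∂h/∂x = (242.52 − 242.23) / (-315 − 0) = -0.0009206
∂h/∂y = (243.05 − 242.23) / (-145 − 0) = -0.005655
Head at (175, -125) = 242.23 + (-0.0009206)·(175) + (-0.005655)·(-125) = 242.78 m.
That is higher than the 242.52 m at MW-2, so the point is upgradient.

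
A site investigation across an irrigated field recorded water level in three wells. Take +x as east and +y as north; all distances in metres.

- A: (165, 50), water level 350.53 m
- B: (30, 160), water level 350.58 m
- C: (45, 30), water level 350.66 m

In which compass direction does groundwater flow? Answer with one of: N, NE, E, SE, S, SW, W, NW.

NE

Taking A as reference: B−A = (-135, 110, +0.05); C−A = (-120, -20, +0.13).
Solve a·Δx + b·Δy = Δh: det = (-135)·(-20) − (-120)·110 = 15900.
∂h/∂x = [(+0.05)·(-20) − (+0.13)·110] / 15900 = -0.0009623
∂h/∂y = [(-135)·(+0.13) − (-120)·(+0.05)] / 15900 = -0.0007264
Flow = −∇h = (+0.0009623 east, +0.0007264 north), which points northeast.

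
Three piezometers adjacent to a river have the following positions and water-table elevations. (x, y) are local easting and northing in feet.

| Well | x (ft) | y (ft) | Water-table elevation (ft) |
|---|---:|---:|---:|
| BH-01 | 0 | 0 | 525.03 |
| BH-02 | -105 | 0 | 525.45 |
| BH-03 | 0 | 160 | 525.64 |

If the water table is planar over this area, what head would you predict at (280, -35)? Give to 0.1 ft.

∂h/∂x = (525.45 − 525.03) / (-105 − 0) = -0.004000
∂h/∂y = (525.64 − 525.03) / (160 − 0) = +0.003813
h(280, -35) = 525.03 + (-0.004000)·(280) + (+0.003813)·(-35) = 525.03 -1.120 -0.133 = 523.777 ft.

523.8 ft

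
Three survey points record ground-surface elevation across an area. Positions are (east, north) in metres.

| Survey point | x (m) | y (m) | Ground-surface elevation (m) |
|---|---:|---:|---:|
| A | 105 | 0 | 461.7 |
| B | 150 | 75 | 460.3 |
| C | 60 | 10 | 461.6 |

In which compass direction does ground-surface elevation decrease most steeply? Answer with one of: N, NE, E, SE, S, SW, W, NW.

With z = a·x + b·y + c and A as origin, the differences give:
  45·a + 75·b = -1.4
  (-45)·a + 10·b = -0.1
Eliminate b (×10 and ×75, subtract): 3825·a = -6.50 → a = ∂z/∂x = -0.001699
Back-substitute: b = ∂z/∂y = -0.01765.
Steepest decrease is along −∇f = (+0.001699 E, +0.01765 N) → north.

N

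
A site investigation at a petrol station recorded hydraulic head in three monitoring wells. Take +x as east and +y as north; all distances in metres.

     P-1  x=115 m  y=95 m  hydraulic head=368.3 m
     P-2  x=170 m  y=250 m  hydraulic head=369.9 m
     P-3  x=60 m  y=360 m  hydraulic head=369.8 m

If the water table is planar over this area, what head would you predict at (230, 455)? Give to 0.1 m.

371.9 m

Differences from P-1: to P-2 (Δx, Δy, Δh) = (55, 155, +1.6); to P-3 = (-55, 265, +1.5).
Determinant of the coordinate differences = 55·265 − (-55)·155 = 23100.
∂h/∂x = [(+1.6)·265 − (+1.5)·155] / 23100 = +0.008290
∂h/∂y = [55·(+1.5) − (-55)·(+1.6)] / 23100 = +0.007381
h(230, 455) = 368.3 + (+0.008290)·(115) + (+0.007381)·(360) = 368.3 +0.953 +2.657 = 371.910 m.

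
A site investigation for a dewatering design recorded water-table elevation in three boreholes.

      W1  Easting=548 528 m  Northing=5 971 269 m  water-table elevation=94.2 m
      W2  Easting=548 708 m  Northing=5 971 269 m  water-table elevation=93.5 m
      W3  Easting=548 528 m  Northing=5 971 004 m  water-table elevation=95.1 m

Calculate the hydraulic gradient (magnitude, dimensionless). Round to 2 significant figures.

∂h/∂x = (93.5 − 94.2) / (548708 − 548528) = -0.003889
∂h/∂y = (95.1 − 94.2) / (5971004 − 5971269) = -0.003396
|∇h| = √(-0.003889² + -0.003396²) = 0.005163

0.0052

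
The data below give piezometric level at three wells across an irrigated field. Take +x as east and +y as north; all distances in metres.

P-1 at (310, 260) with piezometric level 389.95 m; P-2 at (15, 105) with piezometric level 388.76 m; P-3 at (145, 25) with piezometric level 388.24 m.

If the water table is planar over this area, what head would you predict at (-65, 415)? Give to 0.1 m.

Three-point gradient (reference P-1): Δ to P-2 = (-295, -155, -1.19), Δ to P-3 = (-165, -235, -1.71).
∂h/∂x = +0.0003337, ∂h/∂y = +0.007042 (det = 43750).
h(-65, 415) = 389.95 + (+0.0003337)·(-375) + (+0.007042)·(155) = 389.95 -0.125 +1.092 = 390.916 m.

390.9 m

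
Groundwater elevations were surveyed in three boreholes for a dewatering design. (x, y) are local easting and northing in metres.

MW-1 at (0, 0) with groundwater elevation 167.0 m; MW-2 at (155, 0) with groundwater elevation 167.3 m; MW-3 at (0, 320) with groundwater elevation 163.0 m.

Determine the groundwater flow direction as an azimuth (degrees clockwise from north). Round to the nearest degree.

351°

∂h/∂x = (167.3 − 167.0) / (155 − 0) = +0.001935
∂h/∂y = (163.0 − 167.0) / (320 − 0) = -0.01250
Flow direction (−∇h) has components (-0.001935 E, +0.01250 N).
Azimuth = atan2(E, N) = atan2(-0.001935, +0.01250) = 351.2° ≈ 351°.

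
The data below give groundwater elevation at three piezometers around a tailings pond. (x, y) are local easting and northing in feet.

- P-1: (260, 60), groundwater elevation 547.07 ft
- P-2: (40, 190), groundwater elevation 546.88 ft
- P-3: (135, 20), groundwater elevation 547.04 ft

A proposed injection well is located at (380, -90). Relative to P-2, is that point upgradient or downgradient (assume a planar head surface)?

upgradient

With h = a·x + b·y + c and P-1 as origin, the differences give:
  (-220)·a + 130·b = -0.19
  (-125)·a + (-40)·b = -0.03
Eliminate b (×(-40) and ×130, subtract): 25050·a = 11.500 → a = ∂h/∂x = +0.0004591
Back-substitute: b = ∂h/∂y = -0.0006846.
Head at (380, -90) = 547.07 + (+0.0004591)·(120) + (-0.0006846)·(-150) = 547.23 ft.
That is higher than the 546.88 ft at P-2, so the point is upgradient.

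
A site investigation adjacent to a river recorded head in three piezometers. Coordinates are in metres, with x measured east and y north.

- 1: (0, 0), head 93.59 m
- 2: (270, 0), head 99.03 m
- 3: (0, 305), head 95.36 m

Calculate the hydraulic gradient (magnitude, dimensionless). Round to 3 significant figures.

∂h/∂x = (99.03 − 93.59) / (270 − 0) = +0.02015
∂h/∂y = (95.36 − 93.59) / (305 − 0) = +0.005803
|∇h| = √(0.02015² + 0.005803²) = 0.02097

0.0210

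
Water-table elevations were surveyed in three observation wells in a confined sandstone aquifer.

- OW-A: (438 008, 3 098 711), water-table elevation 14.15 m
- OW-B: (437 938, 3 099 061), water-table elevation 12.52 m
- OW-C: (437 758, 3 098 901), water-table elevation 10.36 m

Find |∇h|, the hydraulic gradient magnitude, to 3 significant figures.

0.0138

Taking OW-A as reference: OW-B−OW-A = (-70, 350, -1.63); OW-C−OW-A = (-250, 190, -3.79).
Solve a·Δx + b·Δy = Δh: det = (-70)·190 − (-250)·350 = 74200.
∂h/∂x = [(-1.63)·190 − (-3.79)·350] / 74200 = +0.01370
∂h/∂y = [(-70)·(-3.79) − (-250)·(-1.63)] / 74200 = -0.001916
|∇h| = √(0.01370² + -0.001916²) = 0.01383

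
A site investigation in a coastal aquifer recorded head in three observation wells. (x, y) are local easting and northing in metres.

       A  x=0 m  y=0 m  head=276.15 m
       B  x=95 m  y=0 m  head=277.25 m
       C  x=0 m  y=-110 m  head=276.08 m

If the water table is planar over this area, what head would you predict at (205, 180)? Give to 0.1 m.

∂h/∂x = (277.25 − 276.15) / (95 − 0) = +0.01158
∂h/∂y = (276.08 − 276.15) / (-110 − 0) = +0.0006364
h(205, 180) = 276.15 + (+0.01158)·(205) + (+0.0006364)·(180) = 276.15 +2.374 +0.115 = 278.638 m.

278.6 m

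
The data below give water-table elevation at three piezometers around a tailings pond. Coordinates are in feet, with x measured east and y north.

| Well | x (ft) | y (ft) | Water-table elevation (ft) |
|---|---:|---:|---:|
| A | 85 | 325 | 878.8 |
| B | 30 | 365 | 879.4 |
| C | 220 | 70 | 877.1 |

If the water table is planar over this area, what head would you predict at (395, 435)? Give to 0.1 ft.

Taking A as reference: B−A = (-55, 40, +0.6); C−A = (135, -255, -1.7).
Determinant of the coordinate differences = (-55)·(-255) − 135·40 = 8625.
∂h/∂x = [(+0.6)·(-255) − (-1.7)·40] / 8625 = -0.009855
∂h/∂y = [(-55)·(-1.7) − 135·(+0.6)] / 8625 = +0.001449
h(395, 435) = 878.8 + (-0.009855)·(310) + (+0.001449)·(110) = 878.8 -3.055 +0.159 = 875.904 ft.

875.9 ft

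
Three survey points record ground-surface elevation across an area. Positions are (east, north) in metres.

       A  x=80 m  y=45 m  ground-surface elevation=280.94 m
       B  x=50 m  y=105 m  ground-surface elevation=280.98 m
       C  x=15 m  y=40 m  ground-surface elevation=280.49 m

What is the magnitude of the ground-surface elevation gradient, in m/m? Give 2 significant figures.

With z = a·x + b·y + c and A as origin, the differences give:
  (-30)·a + 60·b = +0.04
  (-65)·a + (-5)·b = -0.45
Eliminate b (×(-5) and ×60, subtract): 4050·a = 26.800 → a = ∂z/∂x = +0.006617
Back-substitute: b = ∂z/∂y = +0.003975.
|∇f| = √(0.006617² + 0.003975²) = 0.007719 m/m

0.0077 m/m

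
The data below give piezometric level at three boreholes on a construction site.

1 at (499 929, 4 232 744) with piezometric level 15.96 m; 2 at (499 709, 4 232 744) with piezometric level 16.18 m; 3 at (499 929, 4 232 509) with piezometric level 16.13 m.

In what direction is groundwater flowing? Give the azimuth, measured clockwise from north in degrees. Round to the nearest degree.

054°

∂h/∂x = (16.18 − 15.96) / (499709 − 499929) = -0.0010000
∂h/∂y = (16.13 − 15.96) / (4232509 − 4232744) = -0.0007234
Flow direction (−∇h) has components (+0.0010000 E, +0.0007234 N).
Azimuth = atan2(E, N) = atan2(+0.0010000, +0.0007234) = 54.1° ≈ 054°.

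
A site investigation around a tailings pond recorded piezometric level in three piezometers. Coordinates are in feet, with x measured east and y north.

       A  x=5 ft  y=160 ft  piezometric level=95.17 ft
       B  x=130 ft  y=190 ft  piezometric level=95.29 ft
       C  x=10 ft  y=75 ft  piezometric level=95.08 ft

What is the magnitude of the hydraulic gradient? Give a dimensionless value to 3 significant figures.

With h = a·x + b·y + c and A as origin, the differences give:
  125·a + 30·b = +0.12
  5·a + (-85)·b = -0.09
Eliminate b (×(-85) and ×30, subtract): -10775·a = -7.500 → a = ∂h/∂x = +0.0006961
Back-substitute: b = ∂h/∂y = +0.001100.
|∇h| = √(0.0006961² + 0.001100²) = 0.001302

0.00130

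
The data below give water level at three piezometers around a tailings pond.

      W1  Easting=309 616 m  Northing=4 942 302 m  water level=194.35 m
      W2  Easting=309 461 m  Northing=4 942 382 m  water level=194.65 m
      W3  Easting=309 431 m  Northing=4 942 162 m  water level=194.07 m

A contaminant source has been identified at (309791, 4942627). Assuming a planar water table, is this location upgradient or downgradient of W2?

upgradient

Taking W1 as reference: W2−W1 = (-155, 80, +0.30); W3−W1 = (-185, -140, -0.28).
Solve a·Δx + b·Δy = Δh: det = (-155)·(-140) − (-185)·80 = 36500.
∂h/∂x = [(+0.30)·(-140) − (-0.28)·80] / 36500 = -0.0005370
∂h/∂y = [(-155)·(-0.28) − (-185)·(+0.30)] / 36500 = +0.002710
Head at (309791, 4942627) = 194.35 + (-0.0005370)·(175) + (+0.002710)·(325) = 195.14 m.
That is higher than the 194.65 m at W2, so the point is upgradient.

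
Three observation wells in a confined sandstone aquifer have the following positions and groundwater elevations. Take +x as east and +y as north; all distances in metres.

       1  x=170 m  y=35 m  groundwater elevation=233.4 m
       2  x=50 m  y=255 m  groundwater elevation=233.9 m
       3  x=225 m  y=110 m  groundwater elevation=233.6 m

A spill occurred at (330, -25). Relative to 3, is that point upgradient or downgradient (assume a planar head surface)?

downgradient

Differences from 1: to 2 (Δx, Δy, Δh) = (-120, 220, +0.5); to 3 = (55, 75, +0.2).
Determinant of the coordinate differences = (-120)·75 − 55·220 = -21100.
∂h/∂x = [(+0.5)·75 − (+0.2)·220] / -21100 = +0.0003081
∂h/∂y = [(-120)·(+0.2) − 55·(+0.5)] / -21100 = +0.002441
Head at (330, -25) = 233.4 + (+0.0003081)·(160) + (+0.002441)·(-60) = 233.30 m.
That is lower than the 233.6 m at 3, so the point is downgradient.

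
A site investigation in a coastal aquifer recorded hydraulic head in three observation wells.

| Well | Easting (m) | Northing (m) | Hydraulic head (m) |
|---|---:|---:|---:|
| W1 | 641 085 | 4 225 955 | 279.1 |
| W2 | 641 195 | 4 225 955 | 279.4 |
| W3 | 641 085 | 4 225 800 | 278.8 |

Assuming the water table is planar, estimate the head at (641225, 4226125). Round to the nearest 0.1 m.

279.8 m

∂h/∂x = (279.4 − 279.1) / (641195 − 641085) = +0.002727
∂h/∂y = (278.8 − 279.1) / (4225800 − 4225955) = +0.001935
h(641225, 4226125) = 279.1 + (+0.002727)·(140) + (+0.001935)·(170) = 279.1 +0.382 +0.329 = 279.811 m.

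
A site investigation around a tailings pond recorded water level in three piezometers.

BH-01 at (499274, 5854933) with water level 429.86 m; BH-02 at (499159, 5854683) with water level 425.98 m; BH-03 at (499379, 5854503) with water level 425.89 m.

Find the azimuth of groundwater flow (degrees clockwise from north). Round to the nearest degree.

218°

Differences from BH-01: to BH-02 (Δx, Δy, Δh) = (-115, -250, -3.88); to BH-03 = (105, -430, -3.97).
Solve a·Δx + b·Δy = Δh: det = (-115)·(-430) − 105·(-250) = 75700.
∂h/∂x = [(-3.88)·(-430) − (-3.97)·(-250)] / 75700 = +0.008929
∂h/∂y = [(-115)·(-3.97) − 105·(-3.88)] / 75700 = +0.01141
Flow direction (−∇h) has components (-0.008929 E, -0.01141 N).
Azimuth = atan2(E, N) = atan2(-0.008929, -0.01141) = 218.0° ≈ 218°.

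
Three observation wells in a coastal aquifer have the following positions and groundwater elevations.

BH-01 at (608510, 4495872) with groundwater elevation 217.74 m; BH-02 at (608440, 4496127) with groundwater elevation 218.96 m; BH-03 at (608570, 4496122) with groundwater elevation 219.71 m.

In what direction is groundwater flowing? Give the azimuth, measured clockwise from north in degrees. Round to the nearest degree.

223°

With h = a·x + b·y + c and BH-01 as origin, the differences give:
  (-70)·a + 255·b = +1.22
  60·a + 250·b = +1.97
Eliminate b (×250 and ×255, subtract): -32800·a = -197.350 → a = ∂h/∂x = +0.006017
Back-substitute: b = ∂h/∂y = +0.006436.
Flow direction (−∇h) has components (-0.006017 E, -0.006436 N).
Azimuth = atan2(E, N) = atan2(-0.006017, -0.006436) = 223.1° ≈ 223°.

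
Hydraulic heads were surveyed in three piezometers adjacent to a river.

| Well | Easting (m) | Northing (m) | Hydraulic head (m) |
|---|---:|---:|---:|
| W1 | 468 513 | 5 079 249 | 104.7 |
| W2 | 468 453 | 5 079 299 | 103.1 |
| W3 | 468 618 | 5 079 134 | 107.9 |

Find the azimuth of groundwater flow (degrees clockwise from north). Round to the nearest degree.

315°

Differences from W1: to W2 (Δx, Δy, Δh) = (-60, 50, -1.6); to W3 = (105, -115, +3.2).
Solve a·Δx + b·Δy = Δh: det = (-60)·(-115) − 105·50 = 1650.
∂h/∂x = [(-1.6)·(-115) − (+3.2)·50] / 1650 = +0.01455
∂h/∂y = [(-60)·(+3.2) − 105·(-1.6)] / 1650 = -0.01455
Flow direction (−∇h) has components (-0.01455 E, +0.01455 N).
Azimuth = atan2(E, N) = atan2(-0.01455, +0.01455) = 315.0° ≈ 315°.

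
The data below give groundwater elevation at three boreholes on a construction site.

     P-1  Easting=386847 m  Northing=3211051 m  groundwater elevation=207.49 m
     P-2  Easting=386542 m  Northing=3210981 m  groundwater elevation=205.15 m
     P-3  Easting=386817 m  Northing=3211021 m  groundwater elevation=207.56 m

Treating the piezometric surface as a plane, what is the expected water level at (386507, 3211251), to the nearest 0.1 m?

201.3 m

Taking P-1 as reference: P-2−P-1 = (-305, -70, -2.34); P-3−P-1 = (-30, -30, +0.07).
Determinant of the coordinate differences = (-305)·(-30) − (-30)·(-70) = 7050.
∂h/∂x = [(-2.34)·(-30) − (+0.07)·(-70)] / 7050 = +0.01065
∂h/∂y = [(-305)·(+0.07) − (-30)·(-2.34)] / 7050 = -0.01299
h(386507, 3211251) = 207.49 + (+0.01065)·(-340) + (-0.01299)·(200) = 207.49 -3.622 -2.597 = 201.271 m.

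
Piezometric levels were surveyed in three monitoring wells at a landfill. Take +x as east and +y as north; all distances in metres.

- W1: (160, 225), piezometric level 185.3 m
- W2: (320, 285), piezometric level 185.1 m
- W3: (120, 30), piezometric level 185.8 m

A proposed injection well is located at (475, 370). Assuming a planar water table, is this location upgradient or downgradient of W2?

With h = a·x + b·y + c and W1 as origin, the differences give:
  160·a + 60·b = -0.2
  (-40)·a + (-195)·b = +0.5
Eliminate b (×(-195) and ×60, subtract): -28800·a = 9.00 → a = ∂h/∂x = -0.0003125
Back-substitute: b = ∂h/∂y = -0.002500.
Head at (475, 370) = 185.3 + (-0.0003125)·(315) + (-0.002500)·(145) = 184.84 m.
That is lower than the 185.1 m at W2, so the point is downgradient.

downgradient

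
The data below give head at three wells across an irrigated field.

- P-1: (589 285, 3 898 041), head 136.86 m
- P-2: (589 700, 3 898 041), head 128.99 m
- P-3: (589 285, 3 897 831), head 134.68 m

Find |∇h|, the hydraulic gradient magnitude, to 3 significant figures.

0.0216

∂h/∂x = (128.99 − 136.86) / (589700 − 589285) = -0.01896
∂h/∂y = (134.68 − 136.86) / (3897831 − 3898041) = +0.01038
|∇h| = √(-0.01896² + 0.01038²) = 0.02162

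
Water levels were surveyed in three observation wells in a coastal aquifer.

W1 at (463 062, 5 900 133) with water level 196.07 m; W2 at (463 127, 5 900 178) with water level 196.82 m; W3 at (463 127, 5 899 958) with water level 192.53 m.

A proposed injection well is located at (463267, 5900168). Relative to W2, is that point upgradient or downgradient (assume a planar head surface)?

downgradient

Differences from W1: to W2 (Δx, Δy, Δh) = (65, 45, +0.75); to W3 = (65, -175, -3.54).
Determinant of the coordinate differences = 65·(-175) − 65·45 = -14300.
∂h/∂x = [(+0.75)·(-175) − (-3.54)·45] / -14300 = -0.001962
∂h/∂y = [65·(-3.54) − 65·(+0.75)] / -14300 = +0.01950
Head at (463267, 5900168) = 196.07 + (-0.001962)·(205) + (+0.01950)·(35) = 196.35 m.
That is lower than the 196.82 m at W2, so the point is downgradient.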